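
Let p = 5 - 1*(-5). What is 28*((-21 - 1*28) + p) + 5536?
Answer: 4444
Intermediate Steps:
p = 10 (p = 5 + 5 = 10)
28*((-21 - 1*28) + p) + 5536 = 28*((-21 - 1*28) + 10) + 5536 = 28*((-21 - 28) + 10) + 5536 = 28*(-49 + 10) + 5536 = 28*(-39) + 5536 = -1092 + 5536 = 4444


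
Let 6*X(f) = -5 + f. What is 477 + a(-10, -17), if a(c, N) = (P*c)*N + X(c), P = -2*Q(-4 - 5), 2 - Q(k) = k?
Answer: -6531/2 ≈ -3265.5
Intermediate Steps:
Q(k) = 2 - k
X(f) = -⅚ + f/6 (X(f) = (-5 + f)/6 = -⅚ + f/6)
P = -22 (P = -2*(2 - (-4 - 5)) = -2*(2 - 1*(-9)) = -2*(2 + 9) = -2*11 = -22)
a(c, N) = -⅚ + c/6 - 22*N*c (a(c, N) = (-22*c)*N + (-⅚ + c/6) = -22*N*c + (-⅚ + c/6) = -⅚ + c/6 - 22*N*c)
477 + a(-10, -17) = 477 + (-⅚ + (⅙)*(-10) - 22*(-17)*(-10)) = 477 + (-⅚ - 5/3 - 3740) = 477 - 7485/2 = -6531/2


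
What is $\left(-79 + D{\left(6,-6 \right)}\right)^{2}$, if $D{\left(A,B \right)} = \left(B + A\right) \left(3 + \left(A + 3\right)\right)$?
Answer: $6241$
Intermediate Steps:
$D{\left(A,B \right)} = \left(6 + A\right) \left(A + B\right)$ ($D{\left(A,B \right)} = \left(A + B\right) \left(3 + \left(3 + A\right)\right) = \left(A + B\right) \left(6 + A\right) = \left(6 + A\right) \left(A + B\right)$)
$\left(-79 + D{\left(6,-6 \right)}\right)^{2} = \left(-79 + \left(6^{2} + 6 \cdot 6 + 6 \left(-6\right) + 6 \left(-6\right)\right)\right)^{2} = \left(-79 + \left(36 + 36 - 36 - 36\right)\right)^{2} = \left(-79 + 0\right)^{2} = \left(-79\right)^{2} = 6241$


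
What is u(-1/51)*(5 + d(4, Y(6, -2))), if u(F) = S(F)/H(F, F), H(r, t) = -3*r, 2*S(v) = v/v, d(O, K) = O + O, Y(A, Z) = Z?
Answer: 221/2 ≈ 110.50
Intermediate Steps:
d(O, K) = 2*O
S(v) = ½ (S(v) = (v/v)/2 = (½)*1 = ½)
u(F) = -1/(6*F) (u(F) = 1/(2*((-3*F))) = (-1/(3*F))/2 = -1/(6*F))
u(-1/51)*(5 + d(4, Y(6, -2))) = (-1/(6*((-1/51))))*(5 + 2*4) = (-1/(6*((-1*1/51))))*(5 + 8) = -1/(6*(-1/51))*13 = -⅙*(-51)*13 = (17/2)*13 = 221/2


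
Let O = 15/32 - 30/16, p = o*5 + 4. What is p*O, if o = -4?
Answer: 45/2 ≈ 22.500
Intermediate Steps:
p = -16 (p = -4*5 + 4 = -20 + 4 = -16)
O = -45/32 (O = 15*(1/32) - 30*1/16 = 15/32 - 15/8 = -45/32 ≈ -1.4063)
p*O = -16*(-45/32) = 45/2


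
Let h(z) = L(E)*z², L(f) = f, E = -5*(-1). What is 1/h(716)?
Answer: 1/2563280 ≈ 3.9013e-7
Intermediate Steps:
E = 5
h(z) = 5*z²
1/h(716) = 1/(5*716²) = 1/(5*512656) = 1/2563280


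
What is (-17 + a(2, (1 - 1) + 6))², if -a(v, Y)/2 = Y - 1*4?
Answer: 441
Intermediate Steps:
a(v, Y) = 8 - 2*Y (a(v, Y) = -2*(Y - 1*4) = -2*(Y - 4) = -2*(-4 + Y) = 8 - 2*Y)
(-17 + a(2, (1 - 1) + 6))² = (-17 + (8 - 2*((1 - 1) + 6)))² = (-17 + (8 - 2*(0 + 6)))² = (-17 + (8 - 2*6))² = (-17 + (8 - 12))² = (-17 - 4)² = (-21)² = 441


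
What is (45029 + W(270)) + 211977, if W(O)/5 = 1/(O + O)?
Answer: 27756649/108 ≈ 2.5701e+5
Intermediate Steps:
W(O) = 5/(2*O) (W(O) = 5/(O + O) = 5/((2*O)) = 5*(1/(2*O)) = 5/(2*O))
(45029 + W(270)) + 211977 = (45029 + (5/2)/270) + 211977 = (45029 + (5/2)*(1/270)) + 211977 = (45029 + 1/108) + 211977 = 4863133/108 + 211977 = 27756649/108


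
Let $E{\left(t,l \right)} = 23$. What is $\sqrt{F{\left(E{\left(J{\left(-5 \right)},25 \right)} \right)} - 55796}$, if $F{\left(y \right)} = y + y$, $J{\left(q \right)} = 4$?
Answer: $5 i \sqrt{2230} \approx 236.11 i$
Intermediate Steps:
$F{\left(y \right)} = 2 y$
$\sqrt{F{\left(E{\left(J{\left(-5 \right)},25 \right)} \right)} - 55796} = \sqrt{2 \cdot 23 - 55796} = \sqrt{46 - 55796} = \sqrt{-55750} = 5 i \sqrt{2230}$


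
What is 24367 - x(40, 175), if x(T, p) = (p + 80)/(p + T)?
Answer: 1047730/43 ≈ 24366.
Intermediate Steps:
x(T, p) = (80 + p)/(T + p)
24367 - x(40, 175) = 24367 - (80 + 175)/(40 + 175) = 24367 - 255/215 = 24367 - 1*51/43 = 24367 - 51/43 = 1047730/43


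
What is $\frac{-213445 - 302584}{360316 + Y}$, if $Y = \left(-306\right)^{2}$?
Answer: $- \frac{516029}{453952} \approx -1.1367$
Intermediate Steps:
$Y = 93636$
$\frac{-213445 - 302584}{360316 + Y} = \frac{-213445 - 302584}{360316 + 93636} = - \frac{516029}{453952}$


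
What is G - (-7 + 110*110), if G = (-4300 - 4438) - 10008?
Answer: -30839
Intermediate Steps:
G = -18746 (G = -8738 - 10008 = -18746)
G - (-7 + 110*110) = -18746 - (-7 + 110*110) = -18746 - (-7 + 12100) = -18746 - 1*12093 = -18746 - 12093 = -30839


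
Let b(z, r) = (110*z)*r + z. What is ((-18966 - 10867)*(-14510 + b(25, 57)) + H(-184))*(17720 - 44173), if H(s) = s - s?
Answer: 112271604230485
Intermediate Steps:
H(s) = 0
b(z, r) = z + 110*r*z (b(z, r) = 110*r*z + z = z + 110*r*z)
((-18966 - 10867)*(-14510 + b(25, 57)) + H(-184))*(17720 - 44173) = ((-18966 - 10867)*(-14510 + 25*(1 + 110*57)) + 0)*(17720 - 44173) = (-29833*(-14510 + 25*(1 + 6270)) + 0)*(-26453) = (-29833*(-14510 + 25*6271) + 0)*(-26453) = (-29833*(-14510 + 156775) + 0)*(-26453) = (-29833*142265 + 0)*(-26453) = (-4244191745 + 0)*(-26453) = -4244191745*(-26453) = 112271604230485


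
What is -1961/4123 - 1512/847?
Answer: -1127849/498883 ≈ -2.2607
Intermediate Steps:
-1961/4123 - 1512/847 = -1961*1/4123 - 1512*1/847 = -1961/4123 - 216/121 = -1127849/498883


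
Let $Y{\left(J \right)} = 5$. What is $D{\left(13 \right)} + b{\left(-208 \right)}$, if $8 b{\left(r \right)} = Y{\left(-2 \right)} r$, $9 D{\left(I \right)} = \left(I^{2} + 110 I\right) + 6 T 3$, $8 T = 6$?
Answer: $\frac{295}{6} \approx 49.167$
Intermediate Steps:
$T = \frac{3}{4}$ ($T = \frac{1}{8} \cdot 6 = \frac{3}{4} \approx 0.75$)
$D{\left(I \right)} = \frac{3}{2} + \frac{I^{2}}{9} + \frac{110 I}{9}$ ($D{\left(I \right)} = \frac{\left(I^{2} + 110 I\right) + 6 \cdot \frac{3}{4} \cdot 3}{9} = \frac{\left(I^{2} + 110 I\right) + \frac{9}{2} \cdot 3}{9} = \frac{\left(I^{2} + 110 I\right) + \frac{27}{2}}{9} = \frac{\frac{27}{2} + I^{2} + 110 I}{9} = \frac{3}{2} + \frac{I^{2}}{9} + \frac{110 I}{9}$)
$b{\left(r \right)} = \frac{5 r}{8}$
$D{\left(13 \right)} + b{\left(-208 \right)} = \left(\frac{3}{2} + \frac{13^{2}}{9} + \frac{110}{9} \cdot 13\right) + \frac{5}{8} \left(-208\right) = \left(\frac{3}{2} + \frac{1}{9} \cdot 169 + \frac{1430}{9}\right) - 130 = \left(\frac{3}{2} + \frac{169}{9} + \frac{1430}{9}\right) - 130 = \frac{1075}{6} - 130 = \frac{295}{6}$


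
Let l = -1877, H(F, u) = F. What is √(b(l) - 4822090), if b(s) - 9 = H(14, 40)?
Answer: I*√4822067 ≈ 2195.9*I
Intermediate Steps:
b(s) = 23 (b(s) = 9 + 14 = 23)
√(b(l) - 4822090) = √(23 - 4822090) = √(-4822067) = I*√4822067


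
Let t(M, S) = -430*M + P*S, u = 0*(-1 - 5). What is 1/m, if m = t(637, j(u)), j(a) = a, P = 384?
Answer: -1/273910 ≈ -3.6508e-6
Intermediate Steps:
u = 0 (u = 0*(-6) = 0)
t(M, S) = -430*M + 384*S
m = -273910 (m = -430*637 + 384*0 = -273910 + 0 = -273910)
1/m = 1/(-273910) = -1/273910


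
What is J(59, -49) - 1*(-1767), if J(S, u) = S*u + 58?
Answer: -1066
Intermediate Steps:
J(S, u) = 58 + S*u
J(59, -49) - 1*(-1767) = (58 + 59*(-49)) - 1*(-1767) = (58 - 2891) + 1767 = -2833 + 1767 = -1066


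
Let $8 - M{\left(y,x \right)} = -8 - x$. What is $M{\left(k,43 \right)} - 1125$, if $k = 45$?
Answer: $-1066$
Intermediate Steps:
$M{\left(y,x \right)} = 16 + x$ ($M{\left(y,x \right)} = 8 - \left(-8 - x\right) = 8 + \left(8 + x\right) = 16 + x$)
$M{\left(k,43 \right)} - 1125 = \left(16 + 43\right) - 1125 = 59 - 1125 = -1066$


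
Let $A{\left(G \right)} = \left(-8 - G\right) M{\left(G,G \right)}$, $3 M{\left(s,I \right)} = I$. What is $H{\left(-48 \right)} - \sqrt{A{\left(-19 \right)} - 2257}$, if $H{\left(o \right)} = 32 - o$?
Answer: $80 - \frac{2 i \sqrt{5235}}{3} \approx 80.0 - 48.236 i$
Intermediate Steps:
$M{\left(s,I \right)} = \frac{I}{3}$
$A{\left(G \right)} = \frac{G \left(-8 - G\right)}{3}$ ($A{\left(G \right)} = \left(-8 - G\right) \frac{G}{3} = \frac{G \left(-8 - G\right)}{3}$)
$H{\left(-48 \right)} - \sqrt{A{\left(-19 \right)} - 2257} = \left(32 - -48\right) - \sqrt{\left(- \frac{1}{3}\right) \left(-19\right) \left(8 - 19\right) - 2257} = \left(32 + 48\right) - \sqrt{\left(- \frac{1}{3}\right) \left(-19\right) \left(-11\right) - 2257} = 80 - \sqrt{- \frac{209}{3} - 2257} = 80 - \sqrt{- \frac{6980}{3}} = 80 - \frac{2 i \sqrt{5235}}{3}$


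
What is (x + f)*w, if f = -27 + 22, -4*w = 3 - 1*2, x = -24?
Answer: 29/4 ≈ 7.2500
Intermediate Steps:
w = -¼ (w = -(3 - 1*2)/4 = -(3 - 2)/4 = -¼*1 = -¼ ≈ -0.25000)
f = -5
(x + f)*w = (-24 - 5)*(-¼) = -29*(-¼) = 29/4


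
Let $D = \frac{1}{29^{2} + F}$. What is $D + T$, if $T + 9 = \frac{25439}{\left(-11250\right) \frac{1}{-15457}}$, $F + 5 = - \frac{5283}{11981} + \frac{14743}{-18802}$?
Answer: $\frac{73923058953752245759}{2115529269558750} \approx 34943.0$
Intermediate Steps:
$F = - \frac{1402300659}{225266762}$ ($F = -5 + \left(- \frac{5283}{11981} + \frac{14743}{-18802}\right) = -5 + \left(\left(-5283\right) \frac{1}{11981} + 14743 \left(- \frac{1}{18802}\right)\right) = -5 - \frac{275966849}{225266762} = - \frac{1402300659}{225266762} \approx -6.2251$)
$T = \frac{393109373}{11250}$ ($T = -9 + \frac{25439}{\left(-11250\right) \frac{1}{-15457}} = -9 + \frac{25439}{\left(-11250\right) \left(- \frac{1}{15457}\right)} = -9 + \frac{25439}{\frac{11250}{15457}} = -9 + 25439 \cdot \frac{15457}{11250} = -9 + \frac{393210623}{11250} = \frac{393109373}{11250} \approx 34943.0$)
$D = \frac{225266762}{188047046183}$ ($D = \frac{1}{29^{2} - \frac{1402300659}{225266762}} = \frac{1}{841 - \frac{1402300659}{225266762}} = \frac{1}{\frac{188047046183}{225266762}} = \frac{225266762}{188047046183} \approx 0.0011979$)
$D + T = \frac{225266762}{188047046183} + \frac{393109373}{11250} = \frac{73923058953752245759}{2115529269558750}$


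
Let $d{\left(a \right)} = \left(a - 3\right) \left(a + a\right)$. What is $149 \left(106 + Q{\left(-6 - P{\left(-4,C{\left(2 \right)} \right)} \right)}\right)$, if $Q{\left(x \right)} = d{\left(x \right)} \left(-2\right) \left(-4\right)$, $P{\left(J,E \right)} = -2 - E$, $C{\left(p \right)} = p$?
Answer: $39634$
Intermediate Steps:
$d{\left(a \right)} = 2 a \left(-3 + a\right)$ ($d{\left(a \right)} = \left(-3 + a\right) 2 a = 2 a \left(-3 + a\right)$)
$Q{\left(x \right)} = 16 x \left(-3 + x\right)$ ($Q{\left(x \right)} = 2 x \left(-3 + x\right) \left(-2\right) \left(-4\right) = - 4 x \left(-3 + x\right) \left(-4\right) = 16 x \left(-3 + x\right)$)
$149 \left(106 + Q{\left(-6 - P{\left(-4,C{\left(2 \right)} \right)} \right)}\right) = 149 \left(106 + 16 \left(-6 - \left(-2 - 2\right)\right) \left(-3 - \left(4 - 2\right)\right)\right) = 149 \left(106 + 16 \left(-6 - \left(-2 - 2\right)\right) \left(-3 - 2\right)\right) = 149 \left(106 + 16 \left(-6 - -4\right) \left(-3 - 2\right)\right) = 149 \left(106 + 16 \left(-6 + 4\right) \left(-3 + \left(-6 + 4\right)\right)\right) = 149 \left(106 + 16 \left(-2\right) \left(-3 - 2\right)\right) = 149 \left(106 + 16 \left(-2\right) \left(-5\right)\right) = 149 \left(106 + 160\right) = 149 \cdot 266 = 39634$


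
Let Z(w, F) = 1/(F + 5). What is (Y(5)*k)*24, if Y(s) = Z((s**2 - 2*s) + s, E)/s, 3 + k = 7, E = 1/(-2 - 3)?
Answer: 4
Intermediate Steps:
E = -1/5 (E = 1/(-5) = -1/5 ≈ -0.20000)
k = 4 (k = -3 + 7 = 4)
Z(w, F) = 1/(5 + F)
Y(s) = 5/(24*s) (Y(s) = 1/((5 - 1/5)*s) = 1/((24/5)*s) = 5/(24*s))
(Y(5)*k)*24 = (((5/24)/5)*4)*24 = (((5/24)*(1/5))*4)*24 = ((1/24)*4)*24 = (1/6)*24 = 4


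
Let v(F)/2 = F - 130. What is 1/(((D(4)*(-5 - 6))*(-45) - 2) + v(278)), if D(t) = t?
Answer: 1/2274 ≈ 0.00043975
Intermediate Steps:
v(F) = -260 + 2*F (v(F) = 2*(F - 130) = 2*(-130 + F) = -260 + 2*F)
1/(((D(4)*(-5 - 6))*(-45) - 2) + v(278)) = 1/(((4*(-5 - 6))*(-45) - 2) + (-260 + 2*278)) = 1/(((4*(-11))*(-45) - 2) + (-260 + 556)) = 1/((-44*(-45) - 2) + 296) = 1/((1980 - 2) + 296) = 1/(1978 + 296) = 1/2274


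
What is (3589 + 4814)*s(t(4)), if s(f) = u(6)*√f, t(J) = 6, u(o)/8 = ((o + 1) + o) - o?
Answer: 470568*√6 ≈ 1.1527e+6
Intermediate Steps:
u(o) = 8 + 8*o (u(o) = 8*(((o + 1) + o) - o) = 8*(((1 + o) + o) - o) = 8*((1 + 2*o) - o) = 8*(1 + o) = 8 + 8*o)
s(f) = 56*√f (s(f) = (8 + 8*6)*√f = (8 + 48)*√f = 56*√f)
(3589 + 4814)*s(t(4)) = (3589 + 4814)*(56*√6) = 8403*(56*√6) = 470568*√6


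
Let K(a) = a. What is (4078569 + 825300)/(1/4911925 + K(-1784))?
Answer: -24087436737825/8762874199 ≈ -2748.8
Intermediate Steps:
(4078569 + 825300)/(1/4911925 + K(-1784)) = (4078569 + 825300)/(1/4911925 - 1784) = 4903869/(1/4911925 - 1784) = 4903869/(-8762874199/4911925) = 4903869*(-4911925/8762874199) = -24087436737825/8762874199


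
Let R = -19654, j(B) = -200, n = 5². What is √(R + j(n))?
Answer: 3*I*√2206 ≈ 140.9*I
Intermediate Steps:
n = 25
√(R + j(n)) = √(-19654 - 200) = √(-19854) = 3*I*√2206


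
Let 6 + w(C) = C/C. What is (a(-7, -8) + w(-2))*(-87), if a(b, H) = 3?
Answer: 174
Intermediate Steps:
w(C) = -5 (w(C) = -6 + C/C = -6 + 1 = -5)
(a(-7, -8) + w(-2))*(-87) = (3 - 5)*(-87) = -2*(-87) = 174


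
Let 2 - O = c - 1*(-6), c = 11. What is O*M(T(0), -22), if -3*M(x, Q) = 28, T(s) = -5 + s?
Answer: 140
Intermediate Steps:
M(x, Q) = -28/3 (M(x, Q) = -1/3*28 = -28/3)
O = -15 (O = 2 - (11 - 1*(-6)) = 2 - (11 + 6) = 2 - 1*17 = 2 - 17 = -15)
O*M(T(0), -22) = -15*(-28/3) = 140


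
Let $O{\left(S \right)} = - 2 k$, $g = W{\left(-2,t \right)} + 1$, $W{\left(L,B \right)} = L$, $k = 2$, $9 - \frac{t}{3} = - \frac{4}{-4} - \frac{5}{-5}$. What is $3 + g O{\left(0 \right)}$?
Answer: $7$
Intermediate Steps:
$t = 21$ ($t = 27 - 3 \left(- \frac{4}{-4} - \frac{5}{-5}\right) = 27 - 3 \left(\left(-4\right) \left(- \frac{1}{4}\right) - -1\right) = 27 - 3 \left(1 + 1\right) = 27 - 6 = 21$)
$g = -1$ ($g = -2 + 1 = -1$)
$O{\left(S \right)} = -4$ ($O{\left(S \right)} = \left(-2\right) 2 = -4$)
$3 + g O{\left(0 \right)} = 3 - -4 = 3 + 4 = 7$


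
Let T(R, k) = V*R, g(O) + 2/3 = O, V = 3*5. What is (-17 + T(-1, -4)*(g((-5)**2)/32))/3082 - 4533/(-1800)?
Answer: 18559433/7396800 ≈ 2.5091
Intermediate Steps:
V = 15
g(O) = -2/3 + O
T(R, k) = 15*R
(-17 + T(-1, -4)*(g((-5)**2)/32))/3082 - 4533/(-1800) = (-17 + (15*(-1))*((-2/3 + (-5)**2)/32))/3082 - 4533/(-1800) = (-17 - 15*(-2/3 + 25)/32)*(1/3082) - 4533*(-1/1800) = (-17 - 365/32)*(1/3082) + 1511/600 = -909/32*1/3082 + 1511/600 = -909/98624 + 1511/600 = 18559433/7396800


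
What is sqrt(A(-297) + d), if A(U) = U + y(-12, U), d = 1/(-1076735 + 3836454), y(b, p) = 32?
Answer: I*sqrt(2018252971364946)/2759719 ≈ 16.279*I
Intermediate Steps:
d = 1/2759719 ≈ 3.6236e-7
A(U) = 32 + U (A(U) = U + 32 = 32 + U)
sqrt(A(-297) + d) = sqrt((32 - 297) + 1/2759719) = sqrt(-265 + 1/2759719) = sqrt(-731325534/2759719) = I*sqrt(2018252971364946)/2759719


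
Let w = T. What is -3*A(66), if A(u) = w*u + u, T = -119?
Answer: 23364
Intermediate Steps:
w = -119
A(u) = -118*u (A(u) = -119*u + u = -118*u)
-3*A(66) = -(-354)*66 = -3*(-7788) = 23364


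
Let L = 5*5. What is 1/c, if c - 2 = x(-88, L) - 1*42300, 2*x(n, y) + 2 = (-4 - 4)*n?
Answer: -1/41947 ≈ -2.3840e-5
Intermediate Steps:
L = 25
x(n, y) = -1 - 4*n (x(n, y) = -1 + ((-4 - 4)*n)/2 = -1 + (-8*n)/2 = -1 - 4*n)
c = -41947 (c = 2 + ((-1 - 4*(-88)) - 1*42300) = 2 + ((-1 + 352) - 42300) = 2 + (351 - 42300) = 2 - 41949 = -41947)
1/c = 1/(-41947) = -1/41947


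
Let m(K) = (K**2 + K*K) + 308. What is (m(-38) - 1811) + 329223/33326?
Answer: 46485733/33326 ≈ 1394.9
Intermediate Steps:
m(K) = 308 + 2*K**2 (m(K) = (K**2 + K**2) + 308 = 2*K**2 + 308 = 308 + 2*K**2)
(m(-38) - 1811) + 329223/33326 = ((308 + 2*(-38)**2) - 1811) + 329223/33326 = ((308 + 2*1444) - 1811) + 329223*(1/33326) = ((308 + 2888) - 1811) + 329223/33326 = (3196 - 1811) + 329223/33326 = 1385 + 329223/33326 = 46485733/33326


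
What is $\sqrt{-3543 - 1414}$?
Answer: $i \sqrt{4957} \approx 70.406 i$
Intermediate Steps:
$\sqrt{-3543 - 1414} = \sqrt{-4957} = i \sqrt{4957}$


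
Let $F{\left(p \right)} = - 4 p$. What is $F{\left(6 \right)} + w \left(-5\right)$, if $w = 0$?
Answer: $-24$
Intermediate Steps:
$F{\left(6 \right)} + w \left(-5\right) = \left(-4\right) 6 + 0 \left(-5\right) = -24 + 0 = -24$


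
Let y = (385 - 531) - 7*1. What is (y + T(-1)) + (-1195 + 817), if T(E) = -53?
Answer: -584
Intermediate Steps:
y = -153 (y = -146 - 7 = -153)
(y + T(-1)) + (-1195 + 817) = (-153 - 53) + (-1195 + 817) = -206 - 378 = -584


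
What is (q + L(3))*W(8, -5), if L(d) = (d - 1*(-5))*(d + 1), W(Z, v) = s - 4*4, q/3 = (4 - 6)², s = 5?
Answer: -484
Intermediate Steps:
q = 12 (q = 3*(4 - 6)² = 3*(-2)² = 3*4 = 12)
W(Z, v) = -11 (W(Z, v) = 5 - 4*4 = 5 - 16 = -11)
L(d) = (1 + d)*(5 + d) (L(d) = (d + 5)*(1 + d) = (5 + d)*(1 + d) = (1 + d)*(5 + d))
(q + L(3))*W(8, -5) = (12 + (5 + 3² + 6*3))*(-11) = (12 + (5 + 9 + 18))*(-11) = (12 + 32)*(-11) = 44*(-11) = -484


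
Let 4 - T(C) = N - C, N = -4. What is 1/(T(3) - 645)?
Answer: -1/634 ≈ -0.0015773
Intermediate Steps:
T(C) = 8 + C (T(C) = 4 - (-4 - C) = 4 + (4 + C) = 8 + C)
1/(T(3) - 645) = 1/((8 + 3) - 645) = 1/(11 - 645) = 1/(-634) = -1/634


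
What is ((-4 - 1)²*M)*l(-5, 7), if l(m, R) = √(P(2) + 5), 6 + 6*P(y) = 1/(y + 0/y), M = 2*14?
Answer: 2450*√3/3 ≈ 1414.5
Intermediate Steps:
M = 28
P(y) = -1 + 1/(6*y) (P(y) = -1 + 1/(6*(y + 0/y)) = -1 + 1/(6*(y + 0)) = -1 + 1/(6*y))
l(m, R) = 7*√3/6 (l(m, R) = √((⅙ - 1*2)/2 + 5) = √((⅙ - 2)/2 + 5) = √((½)*(-11/6) + 5) = √(-11/12 + 5) = √(49/12) = 7*√3/6)
((-4 - 1)²*M)*l(-5, 7) = ((-4 - 1)²*28)*(7*√3/6) = ((-5)²*28)*(7*√3/6) = (25*28)*(7*√3/6) = 700*(7*√3/6) = 2450*√3/3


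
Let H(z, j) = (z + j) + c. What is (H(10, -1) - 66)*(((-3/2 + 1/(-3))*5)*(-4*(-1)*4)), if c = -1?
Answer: 25520/3 ≈ 8506.7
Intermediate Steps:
H(z, j) = -1 + j + z (H(z, j) = (z + j) - 1 = (j + z) - 1 = -1 + j + z)
(H(10, -1) - 66)*(((-3/2 + 1/(-3))*5)*(-4*(-1)*4)) = ((-1 - 1 + 10) - 66)*(((-3/2 + 1/(-3))*5)*(-4*(-1)*4)) = (8 - 66)*(((-3*1/2 + 1*(-1/3))*5)*(4*4)) = -58*(-3/2 - 1/3)*5*16 = -58*(-11/6*5)*16 = -(-1595)*16/3 = -58*(-440/3) = 25520/3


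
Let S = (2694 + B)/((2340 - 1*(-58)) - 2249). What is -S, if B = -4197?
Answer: 1503/149 ≈ 10.087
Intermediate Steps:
S = -1503/149 (S = (2694 - 4197)/((2340 - 1*(-58)) - 2249) = -1503/((2340 + 58) - 2249) = -1503/(2398 - 2249) = -1503/149 ≈ -10.087)
-S = -1*(-1503/149) = 1503/149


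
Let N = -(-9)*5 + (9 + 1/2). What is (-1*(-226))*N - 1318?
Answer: 10999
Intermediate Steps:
N = 109/2 (N = -3*(-15) + (9 + ½) = 45 + 19/2 = 109/2 ≈ 54.500)
(-1*(-226))*N - 1318 = -1*(-226)*(109/2) - 1318 = 226*(109/2) - 1318 = 12317 - 1318 = 10999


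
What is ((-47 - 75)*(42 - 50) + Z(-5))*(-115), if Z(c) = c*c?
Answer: -115115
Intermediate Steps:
Z(c) = c**2
((-47 - 75)*(42 - 50) + Z(-5))*(-115) = ((-47 - 75)*(42 - 50) + (-5)**2)*(-115) = (-122*(-8) + 25)*(-115) = (976 + 25)*(-115) = 1001*(-115) = -115115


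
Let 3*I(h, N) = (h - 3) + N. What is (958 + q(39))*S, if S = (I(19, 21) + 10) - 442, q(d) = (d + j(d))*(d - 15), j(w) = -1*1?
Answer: -2354330/3 ≈ -7.8478e+5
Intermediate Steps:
j(w) = -1
I(h, N) = -1 + N/3 + h/3 (I(h, N) = ((h - 3) + N)/3 = ((-3 + h) + N)/3 = (-3 + N + h)/3 = -1 + N/3 + h/3)
q(d) = (-1 + d)*(-15 + d) (q(d) = (d - 1)*(d - 15) = (-1 + d)*(-15 + d))
S = -1259/3 (S = ((-1 + (1/3)*21 + (1/3)*19) + 10) - 442 = ((-1 + 7 + 19/3) + 10) - 442 = (37/3 + 10) - 442 = 67/3 - 442 = -1259/3 ≈ -419.67)
(958 + q(39))*S = (958 + (15 + 39**2 - 16*39))*(-1259/3) = (958 + (15 + 1521 - 624))*(-1259/3) = (958 + 912)*(-1259/3) = 1870*(-1259/3) = -2354330/3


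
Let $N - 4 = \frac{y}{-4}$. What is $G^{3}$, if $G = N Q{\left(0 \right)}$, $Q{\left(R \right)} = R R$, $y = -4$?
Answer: $0$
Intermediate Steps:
$Q{\left(R \right)} = R^{2}$
$N = 5$ ($N = 4 - \frac{4}{-4} = 4 - -1 = 4 + 1 = 5$)
$G = 0$ ($G = 5 \cdot 0^{2} = 5 \cdot 0 = 0$)
$G^{3} = 0^{3} = 0$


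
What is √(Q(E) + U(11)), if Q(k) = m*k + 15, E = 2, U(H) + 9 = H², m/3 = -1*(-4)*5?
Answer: √247 ≈ 15.716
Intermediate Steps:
m = 60 (m = 3*(-1*(-4)*5) = 3*(4*5) = 3*20 = 60)
U(H) = -9 + H²
Q(k) = 15 + 60*k (Q(k) = 60*k + 15 = 15 + 60*k)
√(Q(E) + U(11)) = √((15 + 60*2) + (-9 + 11²)) = √((15 + 120) + (-9 + 121)) = √(135 + 112) = √247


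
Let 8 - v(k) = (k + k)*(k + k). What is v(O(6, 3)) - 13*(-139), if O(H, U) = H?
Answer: 1671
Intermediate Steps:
v(k) = 8 - 4*k**2 (v(k) = 8 - (k + k)*(k + k) = 8 - 2*k*2*k = 8 - 4*k**2)
v(O(6, 3)) - 13*(-139) = (8 - 4*6**2) - 13*(-139) = (8 - 4*36) + 1807 = (8 - 144) + 1807 = -136 + 1807 = 1671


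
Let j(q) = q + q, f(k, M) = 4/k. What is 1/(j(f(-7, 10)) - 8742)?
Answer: -7/61202 ≈ -0.00011438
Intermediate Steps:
j(q) = 2*q
1/(j(f(-7, 10)) - 8742) = 1/(2*(4/(-7)) - 8742) = 1/(2*(4*(-⅐)) - 8742) = 1/(2*(-4/7) - 8742) = 1/(-8/7 - 8742) = 1/(-61202/7) = -7/61202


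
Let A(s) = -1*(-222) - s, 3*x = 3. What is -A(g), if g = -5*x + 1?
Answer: -226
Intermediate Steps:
x = 1 (x = (⅓)*3 = 1)
g = -4 (g = -5*1 + 1 = -5 + 1 = -4)
A(s) = 222 - s
-A(g) = -(222 - 1*(-4)) = -(222 + 4) = -1*226 = -226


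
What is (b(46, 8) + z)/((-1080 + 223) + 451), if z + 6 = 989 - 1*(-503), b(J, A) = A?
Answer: -747/203 ≈ -3.6798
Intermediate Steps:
z = 1486 (z = -6 + (989 - 1*(-503)) = -6 + (989 + 503) = -6 + 1492 = 1486)
(b(46, 8) + z)/((-1080 + 223) + 451) = (8 + 1486)/((-1080 + 223) + 451) = 1494/(-857 + 451) = 1494/(-406) = 1494*(-1/406) = -747/203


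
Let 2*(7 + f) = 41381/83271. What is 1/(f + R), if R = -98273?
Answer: -166542/16367706379 ≈ -1.0175e-5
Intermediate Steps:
f = -1124413/166542 (f = -7 + (41381/83271)/2 = -7 + (41381*(1/83271))/2 = -7 + (½)*(41381/83271) = -7 + 41381/166542 = -1124413/166542 ≈ -6.7515)
1/(f + R) = 1/(-1124413/166542 - 98273) = 1/(-16367706379/166542) = -166542/16367706379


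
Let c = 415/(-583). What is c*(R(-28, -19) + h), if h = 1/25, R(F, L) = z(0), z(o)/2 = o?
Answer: -83/2915 ≈ -0.028473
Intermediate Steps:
z(o) = 2*o
R(F, L) = 0 (R(F, L) = 2*0 = 0)
c = -415/583 (c = 415*(-1/583) = -415/583 ≈ -0.71183)
h = 1/25 ≈ 0.040000
c*(R(-28, -19) + h) = -415*(0 + 1/25)/583 = -415/583*1/25 = -83/2915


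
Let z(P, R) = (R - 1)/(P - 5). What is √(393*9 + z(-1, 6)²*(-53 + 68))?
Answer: √127707/6 ≈ 59.560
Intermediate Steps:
z(P, R) = (-1 + R)/(-5 + P)
√(393*9 + z(-1, 6)²*(-53 + 68)) = √(393*9 + ((-1 + 6)/(-5 - 1))²*(-53 + 68)) = √(3537 + (5/(-6))²*15) = √(3537 + (-⅙*5)²*15) = √(3537 + (-⅚)²*15) = √(3537 + (25/36)*15) = √(3537 + 125/12) = √(42569/12) = √127707/6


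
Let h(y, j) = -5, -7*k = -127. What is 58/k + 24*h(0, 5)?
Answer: -14834/127 ≈ -116.80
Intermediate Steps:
k = 127/7 (k = -⅐*(-127) = 127/7 ≈ 18.143)
58/k + 24*h(0, 5) = 58/(127/7) + 24*(-5) = 58*(7/127) - 120 = 406/127 - 120 = -14834/127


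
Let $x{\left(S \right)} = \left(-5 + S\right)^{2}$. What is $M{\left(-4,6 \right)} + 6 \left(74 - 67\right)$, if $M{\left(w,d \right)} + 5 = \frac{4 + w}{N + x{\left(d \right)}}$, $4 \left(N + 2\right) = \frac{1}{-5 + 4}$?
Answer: $37$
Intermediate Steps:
$N = - \frac{9}{4}$ ($N = -2 + \frac{1}{4 \left(-5 + 4\right)} = -2 + \frac{1}{4 \left(-1\right)} = -2 + \frac{1}{4} \left(-1\right) = -2 - \frac{1}{4} = - \frac{9}{4} \approx -2.25$)
$M{\left(w,d \right)} = -5 + \frac{4 + w}{- \frac{9}{4} + \left(-5 + d\right)^{2}}$
$M{\left(-4,6 \right)} + 6 \left(74 - 67\right) = \frac{61 - 20 \left(-5 + 6\right)^{2} + 4 \left(-4\right)}{-9 + 4 \left(-5 + 6\right)^{2}} + 6 \left(74 - 67\right) = \frac{61 - 20 \cdot 1^{2} - 16}{-9 + 4 \cdot 1^{2}} + 6 \left(74 - 67\right) = \frac{61 - 20 - 16}{-9 + 4 \cdot 1} + 6 \cdot 7 = \frac{61 - 20 - 16}{-9 + 4} + 42 = \frac{1}{-5} \cdot 25 + 42 = \left(- \frac{1}{5}\right) 25 + 42 = -5 + 42 = 37$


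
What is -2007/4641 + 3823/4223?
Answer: 3088994/6532981 ≈ 0.47283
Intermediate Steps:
-2007/4641 + 3823/4223 = -2007*1/4641 + 3823*(1/4223) = -669/1547 + 3823/4223 = 3088994/6532981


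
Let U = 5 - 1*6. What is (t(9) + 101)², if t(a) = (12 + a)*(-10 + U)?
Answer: 16900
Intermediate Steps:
U = -1 (U = 5 - 6 = -1)
t(a) = -132 - 11*a (t(a) = (12 + a)*(-10 - 1) = (12 + a)*(-11) = -132 - 11*a)
(t(9) + 101)² = ((-132 - 11*9) + 101)² = ((-132 - 99) + 101)² = (-231 + 101)² = (-130)² = 16900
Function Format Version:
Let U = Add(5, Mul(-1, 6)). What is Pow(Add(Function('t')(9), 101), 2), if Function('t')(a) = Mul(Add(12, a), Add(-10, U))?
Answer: 16900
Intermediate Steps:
U = -1 (U = Add(5, -6) = -1)
Function('t')(a) = Add(-132, Mul(-11, a)) (Function('t')(a) = Mul(Add(12, a), Add(-10, -1)) = Mul(Add(12, a), -11) = Add(-132, Mul(-11, a)))
Pow(Add(Function('t')(9), 101), 2) = Pow(Add(Add(-132, Mul(-11, 9)), 101), 2) = Pow(Add(Add(-132, -99), 101), 2) = Pow(Add(-231, 101), 2) = Pow(-130, 2) = 16900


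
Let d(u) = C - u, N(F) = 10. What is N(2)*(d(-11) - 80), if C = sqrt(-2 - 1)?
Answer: -690 + 10*I*sqrt(3) ≈ -690.0 + 17.32*I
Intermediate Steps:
C = I*sqrt(3) (C = sqrt(-3) = I*sqrt(3) ≈ 1.732*I)
d(u) = -u + I*sqrt(3) (d(u) = I*sqrt(3) - u = -u + I*sqrt(3))
N(2)*(d(-11) - 80) = 10*((-1*(-11) + I*sqrt(3)) - 80) = 10*((11 + I*sqrt(3)) - 80) = 10*(-69 + I*sqrt(3)) = -690 + 10*I*sqrt(3)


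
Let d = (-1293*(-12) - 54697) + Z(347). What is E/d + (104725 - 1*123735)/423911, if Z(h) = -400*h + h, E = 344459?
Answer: -149396781489/75301006574 ≈ -1.9840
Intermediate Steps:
Z(h) = -399*h
d = -177634 (d = (-1293*(-12) - 54697) - 399*347 = (15516 - 54697) - 138453 = -39181 - 138453 = -177634)
E/d + (104725 - 1*123735)/423911 = 344459/(-177634) + (104725 - 1*123735)/423911 = 344459*(-1/177634) + (104725 - 123735)*(1/423911) = -344459/177634 - 19010*1/423911 = -344459/177634 - 19010/423911 = -149396781489/75301006574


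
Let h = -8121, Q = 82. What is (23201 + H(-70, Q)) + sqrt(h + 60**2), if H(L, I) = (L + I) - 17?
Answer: 23196 + I*sqrt(4521) ≈ 23196.0 + 67.238*I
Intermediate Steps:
H(L, I) = -17 + I + L (H(L, I) = (I + L) - 17 = -17 + I + L)
(23201 + H(-70, Q)) + sqrt(h + 60**2) = (23201 + (-17 + 82 - 70)) + sqrt(-8121 + 60**2) = (23201 - 5) + sqrt(-8121 + 3600) = 23196 + sqrt(-4521) = 23196 + I*sqrt(4521)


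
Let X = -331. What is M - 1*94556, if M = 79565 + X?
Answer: -15322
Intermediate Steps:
M = 79234 (M = 79565 - 331 = 79234)
M - 1*94556 = 79234 - 1*94556 = 79234 - 94556 = -15322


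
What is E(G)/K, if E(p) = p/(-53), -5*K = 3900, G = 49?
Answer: 49/41340 ≈ 0.0011853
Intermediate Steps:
K = -780 (K = -⅕*3900 = -780)
E(p) = -p/53 (E(p) = p*(-1/53) = -p/53)
E(G)/K = -1/53*49/(-780) = -49/53*(-1/780) = 49/41340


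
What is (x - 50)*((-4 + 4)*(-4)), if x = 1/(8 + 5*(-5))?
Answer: 0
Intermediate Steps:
x = -1/17 (x = 1/(8 - 25) = 1/(-17) = -1/17 ≈ -0.058824)
(x - 50)*((-4 + 4)*(-4)) = (-1/17 - 50)*((-4 + 4)*(-4)) = -0*(-4) = -851/17*0 = 0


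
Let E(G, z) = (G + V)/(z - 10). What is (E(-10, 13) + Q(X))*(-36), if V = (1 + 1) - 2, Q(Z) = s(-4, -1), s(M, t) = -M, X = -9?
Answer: -24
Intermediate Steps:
Q(Z) = 4 (Q(Z) = -1*(-4) = 4)
V = 0 (V = 2 - 2 = 0)
E(G, z) = G/(-10 + z) (E(G, z) = (G + 0)/(z - 10) = G/(-10 + z))
(E(-10, 13) + Q(X))*(-36) = (-10/(-10 + 13) + 4)*(-36) = (-10/3 + 4)*(-36) = (2/3)*(-36) = -24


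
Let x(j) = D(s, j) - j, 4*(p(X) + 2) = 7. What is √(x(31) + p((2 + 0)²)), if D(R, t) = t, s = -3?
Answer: I/2 ≈ 0.5*I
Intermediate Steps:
p(X) = -¼ (p(X) = -2 + (¼)*7 = -2 + 7/4 = -¼)
x(j) = 0 (x(j) = j - j = 0)
√(x(31) + p((2 + 0)²)) = √(0 - ¼) = √(-¼) = I/2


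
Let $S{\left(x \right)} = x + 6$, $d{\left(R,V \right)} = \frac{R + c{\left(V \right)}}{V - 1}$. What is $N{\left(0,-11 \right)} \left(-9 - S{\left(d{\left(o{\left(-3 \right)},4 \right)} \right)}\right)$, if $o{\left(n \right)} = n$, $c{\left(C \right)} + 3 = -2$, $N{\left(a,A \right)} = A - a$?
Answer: $\frac{407}{3} \approx 135.67$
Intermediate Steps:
$c{\left(C \right)} = -5$ ($c{\left(C \right)} = -3 - 2 = -5$)
$d{\left(R,V \right)} = \frac{-5 + R}{-1 + V}$ ($d{\left(R,V \right)} = \frac{R - 5}{V - 1} = \frac{-5 + R}{-1 + V}$)
$S{\left(x \right)} = 6 + x$
$N{\left(0,-11 \right)} \left(-9 - S{\left(d{\left(o{\left(-3 \right)},4 \right)} \right)}\right) = \left(-11 - 0\right) \left(-9 - \left(6 + \frac{-5 - 3}{-1 + 4}\right)\right) = \left(-11 + 0\right) \left(-9 - \left(6 + \frac{1}{3} \left(-8\right)\right)\right) = - 11 \left(-9 - \left(6 + \frac{1}{3} \left(-8\right)\right)\right) = - 11 \left(-9 - \left(6 - \frac{8}{3}\right)\right) = - 11 \left(-9 - \frac{10}{3}\right) = \left(-11\right) \left(- \frac{37}{3}\right) = \frac{407}{3}$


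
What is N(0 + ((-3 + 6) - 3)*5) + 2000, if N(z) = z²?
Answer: 2000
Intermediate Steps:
N(0 + ((-3 + 6) - 3)*5) + 2000 = (0 + ((-3 + 6) - 3)*5)² + 2000 = (0 + (3 - 3)*5)² + 2000 = (0 + 0*5)² + 2000 = (0 + 0)² + 2000 = 0² + 2000 = 0 + 2000 = 2000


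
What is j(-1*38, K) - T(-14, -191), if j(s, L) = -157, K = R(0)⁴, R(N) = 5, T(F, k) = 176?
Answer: -333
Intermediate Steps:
K = 625 (K = 5⁴ = 625)
j(-1*38, K) - T(-14, -191) = -157 - 1*176 = -157 - 176 = -333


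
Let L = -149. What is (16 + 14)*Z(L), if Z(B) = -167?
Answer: -5010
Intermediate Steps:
(16 + 14)*Z(L) = (16 + 14)*(-167) = 30*(-167) = -5010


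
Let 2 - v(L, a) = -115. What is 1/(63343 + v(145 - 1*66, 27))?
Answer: 1/63460 ≈ 1.5758e-5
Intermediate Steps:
v(L, a) = 117 (v(L, a) = 2 - 1*(-115) = 2 + 115 = 117)
1/(63343 + v(145 - 1*66, 27)) = 1/(63343 + 117) = 1/63460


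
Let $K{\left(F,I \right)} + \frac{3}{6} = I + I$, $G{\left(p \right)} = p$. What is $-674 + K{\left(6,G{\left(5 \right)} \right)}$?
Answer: $- \frac{1329}{2} \approx -664.5$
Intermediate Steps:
$K{\left(F,I \right)} = - \frac{1}{2} + 2 I$ ($K{\left(F,I \right)} = - \frac{1}{2} + \left(I + I\right) = - \frac{1}{2} + 2 I$)
$-674 + K{\left(6,G{\left(5 \right)} \right)} = -674 + \left(- \frac{1}{2} + 2 \cdot 5\right) = -674 + \left(- \frac{1}{2} + 10\right) = -674 + \frac{19}{2} = - \frac{1329}{2}$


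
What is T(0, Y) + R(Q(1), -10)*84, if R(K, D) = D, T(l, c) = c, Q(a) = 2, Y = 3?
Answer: -837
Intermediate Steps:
T(0, Y) + R(Q(1), -10)*84 = 3 - 10*84 = 3 - 840 = -837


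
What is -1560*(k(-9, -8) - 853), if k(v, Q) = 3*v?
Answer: 1372800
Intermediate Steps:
-1560*(k(-9, -8) - 853) = -1560*(3*(-9) - 853) = -1560*(-27 - 853) = -1560*(-880) = 1372800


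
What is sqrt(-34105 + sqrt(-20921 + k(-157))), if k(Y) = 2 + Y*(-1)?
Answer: sqrt(-34105 + I*sqrt(20762)) ≈ 0.3901 + 184.68*I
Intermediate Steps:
k(Y) = 2 - Y
sqrt(-34105 + sqrt(-20921 + k(-157))) = sqrt(-34105 + sqrt(-20921 + (2 - 1*(-157)))) = sqrt(-34105 + sqrt(-20921 + (2 + 157))) = sqrt(-34105 + sqrt(-20921 + 159)) = sqrt(-34105 + sqrt(-20762)) = sqrt(-34105 + I*sqrt(20762))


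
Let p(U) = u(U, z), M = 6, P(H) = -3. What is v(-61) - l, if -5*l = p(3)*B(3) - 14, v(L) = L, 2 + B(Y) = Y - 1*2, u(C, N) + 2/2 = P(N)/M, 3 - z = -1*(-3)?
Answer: -127/2 ≈ -63.500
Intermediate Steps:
z = 0 (z = 3 - (-1)*(-3) = 3 - 1*3 = 3 - 3 = 0)
u(C, N) = -3/2 (u(C, N) = -1 - 3/6 = -1 - 3*⅙ = -1 - ½ = -3/2)
p(U) = -3/2
B(Y) = -4 + Y (B(Y) = -2 + (Y - 1*2) = -2 + (Y - 2) = -2 + (-2 + Y) = -4 + Y)
l = 5/2 (l = -(-3*(-4 + 3)/2 - 14)/5 = -(-3/2*(-1) - 14)/5 = -(3/2 - 14)/5 = -⅕*(-25/2) = 5/2 ≈ 2.5000)
v(-61) - l = -61 - 1*5/2 = -61 - 5/2 = -127/2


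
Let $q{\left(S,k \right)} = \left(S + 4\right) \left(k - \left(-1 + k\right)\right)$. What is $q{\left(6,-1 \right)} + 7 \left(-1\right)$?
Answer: $3$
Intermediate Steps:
$q{\left(S,k \right)} = 4 + S$ ($q{\left(S,k \right)} = \left(4 + S\right) 1 = 4 + S$)
$q{\left(6,-1 \right)} + 7 \left(-1\right) = \left(4 + 6\right) + 7 \left(-1\right) = 10 - 7 = 3$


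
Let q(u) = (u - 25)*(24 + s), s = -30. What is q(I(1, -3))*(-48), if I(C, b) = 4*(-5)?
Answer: -12960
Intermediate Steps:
I(C, b) = -20
q(u) = 150 - 6*u (q(u) = (u - 25)*(24 - 30) = (-25 + u)*(-6) = 150 - 6*u)
q(I(1, -3))*(-48) = (150 - 6*(-20))*(-48) = (150 + 120)*(-48) = 270*(-48) = -12960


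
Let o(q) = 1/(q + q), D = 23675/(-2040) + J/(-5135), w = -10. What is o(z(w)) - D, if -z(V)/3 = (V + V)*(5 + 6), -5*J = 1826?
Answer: 221529097/19204900 ≈ 11.535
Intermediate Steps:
J = -1826/5 (J = -1/5*1826 = -1826/5 ≈ -365.20)
z(V) = -66*V (z(V) = -3*(V + V)*(5 + 6) = -3*2*V*11 = -66*V)
D = -120826117/10475400 (D = 23675/(-2040) - 1826/5/(-5135) = 23675*(-1/2040) - 1826/5*(-1/5135) = -4735/408 + 1826/25675 = -120826117/10475400 ≈ -11.534)
o(q) = 1/(2*q)
o(z(w)) - D = 1/(2*((-66*(-10)))) - 1*(-120826117/10475400) = (1/2)/660 + 120826117/10475400 = (1/2)*(1/660) + 120826117/10475400 = 1/1320 + 120826117/10475400 = 221529097/19204900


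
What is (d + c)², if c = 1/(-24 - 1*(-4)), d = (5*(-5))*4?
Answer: 4004001/400 ≈ 10010.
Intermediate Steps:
d = -100 (d = -25*4 = -100)
c = -1/20 (c = 1/(-24 + 4) = 1/(-20) = -1/20 ≈ -0.050000)
(d + c)² = (-100 - 1/20)² = (-2001/20)² = 4004001/400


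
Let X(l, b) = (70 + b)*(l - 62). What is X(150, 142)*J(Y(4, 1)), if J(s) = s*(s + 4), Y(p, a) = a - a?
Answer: 0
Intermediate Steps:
Y(p, a) = 0
J(s) = s*(4 + s)
X(l, b) = (-62 + l)*(70 + b) (X(l, b) = (70 + b)*(-62 + l) = (-62 + l)*(70 + b))
X(150, 142)*J(Y(4, 1)) = (-4340 - 62*142 + 70*150 + 142*150)*(0*(4 + 0)) = (-4340 - 8804 + 10500 + 21300)*(0*4) = 18656*0 = 0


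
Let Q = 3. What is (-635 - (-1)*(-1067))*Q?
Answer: -5106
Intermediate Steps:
(-635 - (-1)*(-1067))*Q = (-635 - (-1)*(-1067))*3 = (-635 - 1*1067)*3 = (-635 - 1067)*3 = -1702*3 = -5106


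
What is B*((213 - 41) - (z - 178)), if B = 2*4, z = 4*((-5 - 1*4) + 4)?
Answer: 2960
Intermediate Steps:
z = -20 (z = 4*((-5 - 4) + 4) = 4*(-9 + 4) = 4*(-5) = -20)
B = 8
B*((213 - 41) - (z - 178)) = 8*((213 - 41) - (-20 - 178)) = 8*(172 - 1*(-198)) = 8*(172 + 198) = 8*370 = 2960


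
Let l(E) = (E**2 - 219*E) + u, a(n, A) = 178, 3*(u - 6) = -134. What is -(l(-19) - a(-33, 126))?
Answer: -12916/3 ≈ -4305.3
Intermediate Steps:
u = -116/3 (u = 6 + (1/3)*(-134) = 6 - 134/3 = -116/3 ≈ -38.667)
l(E) = -116/3 + E**2 - 219*E (l(E) = (E**2 - 219*E) - 116/3 = -116/3 + E**2 - 219*E)
-(l(-19) - a(-33, 126)) = -((-116/3 + (-19)**2 - 219*(-19)) - 1*178) = -((-116/3 + 361 + 4161) - 178) = -(13450/3 - 178) = -1*12916/3 = -12916/3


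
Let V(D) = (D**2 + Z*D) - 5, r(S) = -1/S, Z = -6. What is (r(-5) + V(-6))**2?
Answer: 112896/25 ≈ 4515.8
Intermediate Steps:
V(D) = -5 + D**2 - 6*D (V(D) = (D**2 - 6*D) - 5 = -5 + D**2 - 6*D)
(r(-5) + V(-6))**2 = (-1/(-5) + (-5 + (-6)**2 - 6*(-6)))**2 = (-1*(-1/5) + (-5 + 36 + 36))**2 = (1/5 + 67)**2 = (336/5)**2 = 112896/25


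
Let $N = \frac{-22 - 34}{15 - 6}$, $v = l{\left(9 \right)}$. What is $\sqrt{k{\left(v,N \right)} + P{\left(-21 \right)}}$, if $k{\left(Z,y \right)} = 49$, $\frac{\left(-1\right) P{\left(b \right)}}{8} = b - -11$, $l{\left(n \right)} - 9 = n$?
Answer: $\sqrt{129} \approx 11.358$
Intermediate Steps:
$l{\left(n \right)} = 9 + n$
$P{\left(b \right)} = -88 - 8 b$ ($P{\left(b \right)} = - 8 \left(b - -11\right) = - 8 \left(b + 11\right) = - 8 \left(11 + b\right) = -88 - 8 b$)
$v = 18$ ($v = 9 + 9 = 18$)
$N = - \frac{56}{9} \approx -6.2222$
$\sqrt{k{\left(v,N \right)} + P{\left(-21 \right)}} = \sqrt{49 - -80} = \sqrt{49 + \left(-88 + 168\right)} = \sqrt{49 + 80} = \sqrt{129}$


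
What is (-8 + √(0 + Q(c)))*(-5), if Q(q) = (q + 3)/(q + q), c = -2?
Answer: 40 - 5*I/2 ≈ 40.0 - 2.5*I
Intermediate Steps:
Q(q) = (3 + q)/(2*q) (Q(q) = (3 + q)/((2*q)) = (3 + q)*(1/(2*q)) = (3 + q)/(2*q))
(-8 + √(0 + Q(c)))*(-5) = (-8 + √(0 + (½)*(3 - 2)/(-2)))*(-5) = (-8 + √(0 + (½)*(-½)*1))*(-5) = (-8 + √(0 - ¼))*(-5) = (-8 + √(-¼))*(-5) = (-8 + I/2)*(-5) = 40 - 5*I/2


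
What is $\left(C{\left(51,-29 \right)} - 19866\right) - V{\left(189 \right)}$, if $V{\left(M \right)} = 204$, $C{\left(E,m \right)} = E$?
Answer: $-20019$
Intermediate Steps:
$\left(C{\left(51,-29 \right)} - 19866\right) - V{\left(189 \right)} = \left(51 - 19866\right) - 204 = -19815 - 204 = -20019$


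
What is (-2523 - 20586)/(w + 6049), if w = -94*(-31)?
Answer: -23109/8963 ≈ -2.5783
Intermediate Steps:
w = 2914
(-2523 - 20586)/(w + 6049) = (-2523 - 20586)/(2914 + 6049) = -23109/8963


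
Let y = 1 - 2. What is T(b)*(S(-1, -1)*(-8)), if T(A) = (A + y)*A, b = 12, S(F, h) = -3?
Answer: 3168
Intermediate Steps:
y = -1
T(A) = A*(-1 + A) (T(A) = (A - 1)*A = (-1 + A)*A = A*(-1 + A))
T(b)*(S(-1, -1)*(-8)) = (12*(-1 + 12))*(-3*(-8)) = (12*11)*24 = 132*24 = 3168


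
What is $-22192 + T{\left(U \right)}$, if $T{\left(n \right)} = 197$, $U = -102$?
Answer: $-21995$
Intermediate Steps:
$-22192 + T{\left(U \right)} = -22192 + 197 = -21995$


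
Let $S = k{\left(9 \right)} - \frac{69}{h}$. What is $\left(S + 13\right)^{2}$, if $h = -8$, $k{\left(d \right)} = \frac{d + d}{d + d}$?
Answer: $\frac{32761}{64} \approx 511.89$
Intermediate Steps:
$k{\left(d \right)} = 1$ ($k{\left(d \right)} = \frac{2 d}{2 d} = 2 d \frac{1}{2 d} = 1$)
$S = \frac{77}{8}$ ($S = 1 - \frac{69}{-8} = 1 - 69 \left(- \frac{1}{8}\right) = 1 - - \frac{69}{8} = 1 + \frac{69}{8} = \frac{77}{8} \approx 9.625$)
$\left(S + 13\right)^{2} = \left(\frac{77}{8} + 13\right)^{2} = \left(\frac{181}{8}\right)^{2} = \frac{32761}{64}$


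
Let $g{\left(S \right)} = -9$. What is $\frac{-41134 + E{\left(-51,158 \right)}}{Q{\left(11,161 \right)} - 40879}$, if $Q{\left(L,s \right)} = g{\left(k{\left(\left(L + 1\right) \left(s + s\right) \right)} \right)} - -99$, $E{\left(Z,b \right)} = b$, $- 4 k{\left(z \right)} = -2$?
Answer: $\frac{40976}{40789} \approx 1.0046$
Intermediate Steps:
$k{\left(z \right)} = \frac{1}{2}$ ($k{\left(z \right)} = \left(- \frac{1}{4}\right) \left(-2\right) = \frac{1}{2}$)
$Q{\left(L,s \right)} = 90$ ($Q{\left(L,s \right)} = -9 - -99 = -9 + 99 = 90$)
$\frac{-41134 + E{\left(-51,158 \right)}}{Q{\left(11,161 \right)} - 40879} = \frac{-41134 + 158}{90 - 40879} = - \frac{40976}{-40789} = \left(-40976\right) \left(- \frac{1}{40789}\right) = \frac{40976}{40789}$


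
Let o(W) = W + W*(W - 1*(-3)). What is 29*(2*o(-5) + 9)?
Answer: 551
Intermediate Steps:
o(W) = W + W*(3 + W) (o(W) = W + W*(W + 3) = W + W*(3 + W))
29*(2*o(-5) + 9) = 29*(2*(-5*(4 - 5)) + 9) = 29*(2*(-5*(-1)) + 9) = 29*(2*5 + 9) = 29*(10 + 9) = 29*19 = 551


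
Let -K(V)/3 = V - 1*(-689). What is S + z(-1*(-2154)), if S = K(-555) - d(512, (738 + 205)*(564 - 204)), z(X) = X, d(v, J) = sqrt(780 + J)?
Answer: 1752 - 2*sqrt(85065) ≈ 1168.7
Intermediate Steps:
K(V) = -2067 - 3*V (K(V) = -3*(V - 1*(-689)) = -3*(V + 689) = -3*(689 + V) = -2067 - 3*V)
S = -402 - 2*sqrt(85065) (S = (-2067 - 3*(-555)) - sqrt(780 + (738 + 205)*(564 - 204)) = (-2067 + 1665) - sqrt(780 + 943*360) = -402 - sqrt(780 + 339480) = -402 - sqrt(340260) = -402 - 2*sqrt(85065) ≈ -985.32)
S + z(-1*(-2154)) = (-402 - 2*sqrt(85065)) - 1*(-2154) = (-402 - 2*sqrt(85065)) + 2154 = 1752 - 2*sqrt(85065)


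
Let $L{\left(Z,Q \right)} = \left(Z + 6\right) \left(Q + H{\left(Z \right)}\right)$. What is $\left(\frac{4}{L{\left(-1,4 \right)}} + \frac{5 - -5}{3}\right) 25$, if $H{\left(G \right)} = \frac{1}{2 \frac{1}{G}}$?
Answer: $\frac{1870}{21} \approx 89.048$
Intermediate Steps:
$H{\left(G \right)} = \frac{G}{2}$
$L{\left(Z,Q \right)} = \left(6 + Z\right) \left(Q + \frac{Z}{2}\right)$ ($L{\left(Z,Q \right)} = \left(Z + 6\right) \left(Q + \frac{Z}{2}\right) = \left(6 + Z\right) \left(Q + \frac{Z}{2}\right)$)
$\left(\frac{4}{L{\left(-1,4 \right)}} + \frac{5 - -5}{3}\right) 25 = \left(\frac{4}{\frac{\left(-1\right)^{2}}{2} + 3 \left(-1\right) + 6 \cdot 4 + 4 \left(-1\right)} + \frac{5 - -5}{3}\right) 25 = \left(\frac{4}{\frac{1}{2} \cdot 1 - 3 + 24 - 4} + \left(5 + 5\right) \frac{1}{3}\right) 25 = \left(\frac{4}{\frac{1}{2} - 3 + 24 - 4} + 10 \cdot \frac{1}{3}\right) 25 = \left(\frac{4}{\frac{35}{2}} + \frac{10}{3}\right) 25 = \left(4 \cdot \frac{2}{35} + \frac{10}{3}\right) 25 = \left(\frac{8}{35} + \frac{10}{3}\right) 25 = \frac{374}{105} \cdot 25 = \frac{1870}{21}$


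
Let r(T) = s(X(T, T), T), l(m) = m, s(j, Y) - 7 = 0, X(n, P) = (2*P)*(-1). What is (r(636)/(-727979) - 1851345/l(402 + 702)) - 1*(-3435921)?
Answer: 131431597146193/38270896 ≈ 3.4342e+6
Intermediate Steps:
X(n, P) = -2*P
s(j, Y) = 7 (s(j, Y) = 7 + 0 = 7)
r(T) = 7
(r(636)/(-727979) - 1851345/l(402 + 702)) - 1*(-3435921) = (7/(-727979) - 1851345/(402 + 702)) - 1*(-3435921) = (7*(-1/727979) - 1851345/1104) + 3435921 = (-1/103997 - 1851345*1/1104) + 3435921 = (-1/103997 - 617115/368) + 3435921 = -64178109023/38270896 + 3435921 = 131431597146193/38270896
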